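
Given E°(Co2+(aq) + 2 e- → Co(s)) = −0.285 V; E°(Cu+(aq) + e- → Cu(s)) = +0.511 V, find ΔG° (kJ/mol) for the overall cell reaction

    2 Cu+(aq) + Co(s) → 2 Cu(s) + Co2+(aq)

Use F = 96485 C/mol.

−154 kJ/mol

In the reaction as written Cu+(aq) is reduced, so the Cu⁺/Cu couple is the cathode and Co²⁺/Co is the anode.
E°cell = +0.511 − (−0.285) = +0.796 V; balancing electrons gives n = 2.
ΔG° = −nFE°cell = −(2)(96485)(+0.796) J/mol = −154 kJ/mol.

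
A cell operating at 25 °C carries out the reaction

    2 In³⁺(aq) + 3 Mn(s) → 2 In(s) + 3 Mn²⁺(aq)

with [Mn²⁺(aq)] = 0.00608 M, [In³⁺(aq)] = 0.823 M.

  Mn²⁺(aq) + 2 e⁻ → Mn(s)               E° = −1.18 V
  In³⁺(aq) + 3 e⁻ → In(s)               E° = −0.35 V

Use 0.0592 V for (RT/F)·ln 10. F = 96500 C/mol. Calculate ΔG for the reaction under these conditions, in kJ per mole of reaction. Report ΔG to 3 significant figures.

E°cell = −0.35 − (−1.18) = +0.83 V; the balanced reaction transfers n = 6 electrons.
The reaction quotient is [Mn²⁺(aq)]^3 / [In³⁺(aq)]^2 = 3.32×10^−7; by Nernst, E = +0.83 − (0.0592/6)(−6.479) = +0.8939 V.
Finally ΔG = −nFE = −(6)(96500 C/mol)(+0.8939 V) = −518 kJ/mol.

−518 kJ/mol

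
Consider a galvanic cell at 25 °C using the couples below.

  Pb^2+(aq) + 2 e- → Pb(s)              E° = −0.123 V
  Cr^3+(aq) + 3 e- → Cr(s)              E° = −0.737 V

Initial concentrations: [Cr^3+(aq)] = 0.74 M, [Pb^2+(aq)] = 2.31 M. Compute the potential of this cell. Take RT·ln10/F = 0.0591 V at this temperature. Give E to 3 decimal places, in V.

The Pb²⁺/Pb couple has the more positive E°, so it is the cathode; Cr³⁺/Cr is the anode.
The standard potential is −0.123 − (−0.737) = +0.614 V and the balanced reaction transfers n = 6 electrons.
For the overall reaction 3 Pb^2+(aq) + 2 Cr(s) → 3 Pb(s) + 2 Cr^3+(aq), Q = [Cr^3+(aq)]^2 / [Pb^2+(aq)]^3 = 0.0444, giving log Q = −1.352.
E = E° − (0.0591/n)·log Q = +0.614 − (0.0591/6)(−1.352) = +0.627 V.

+0.627 V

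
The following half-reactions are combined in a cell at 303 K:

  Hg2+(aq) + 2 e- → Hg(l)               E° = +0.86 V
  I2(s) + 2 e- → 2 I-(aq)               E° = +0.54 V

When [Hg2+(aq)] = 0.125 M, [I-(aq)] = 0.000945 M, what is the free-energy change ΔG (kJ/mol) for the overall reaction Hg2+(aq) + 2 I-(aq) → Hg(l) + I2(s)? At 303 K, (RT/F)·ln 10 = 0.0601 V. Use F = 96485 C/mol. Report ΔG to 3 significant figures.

−21.4 kJ/mol

The standard cell potential is +0.86 − (+0.54) = +0.32 V, with n = 2 electrons in the balanced equation.
The reaction quotient is 1 / ([Hg2+(aq)]·[I-(aq)]^2) = 8.96×10^6; by Nernst, E = +0.32 − (0.0601/2)(6.952) = +0.1111 V.
ΔG = −nFE = −(2)(96485)(+0.1111) J/mol = −21.4 kJ/mol.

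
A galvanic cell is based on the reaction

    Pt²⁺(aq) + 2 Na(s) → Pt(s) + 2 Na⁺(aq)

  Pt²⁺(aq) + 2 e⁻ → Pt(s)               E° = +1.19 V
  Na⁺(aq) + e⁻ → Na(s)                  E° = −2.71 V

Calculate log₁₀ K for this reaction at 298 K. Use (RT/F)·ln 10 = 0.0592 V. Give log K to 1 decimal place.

log K = 131.8

The Pt²⁺/Pt couple is reduced (cathode); E°cell = +1.19 − (−2.71) = +3.90 V with n = 2.
At equilibrium E = 0, so log K = nE°cell / 0.0592 = (2)(+3.90) / 0.0592 = 131.8.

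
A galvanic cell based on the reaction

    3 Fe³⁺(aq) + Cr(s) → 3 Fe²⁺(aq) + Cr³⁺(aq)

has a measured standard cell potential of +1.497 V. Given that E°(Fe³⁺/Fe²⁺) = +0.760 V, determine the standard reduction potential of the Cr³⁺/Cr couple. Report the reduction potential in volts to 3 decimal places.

In the reaction as written the Fe³⁺/Fe²⁺ couple is reduced (cathode) and Cr³⁺/Cr is oxidized (anode), so E°cell = E°(Fe³⁺/Fe²⁺) − E°(Cr³⁺/Cr).
E°(Cr³⁺/Cr) = E°(cathode) − E°cell = +0.760 − (+1.497) = −0.737 V.

−0.737 V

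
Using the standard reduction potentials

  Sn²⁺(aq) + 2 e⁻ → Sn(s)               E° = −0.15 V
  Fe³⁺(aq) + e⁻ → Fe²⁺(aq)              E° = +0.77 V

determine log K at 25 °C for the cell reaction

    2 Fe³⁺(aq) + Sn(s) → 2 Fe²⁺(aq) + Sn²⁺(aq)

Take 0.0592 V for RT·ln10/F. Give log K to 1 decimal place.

log K = 31.1

The Fe³⁺/Fe²⁺ couple is reduced (cathode); E°cell = +0.77 − (−0.15) = +0.92 V with n = 2.
At equilibrium E = 0, so log K = nE°cell / 0.0592 = (2)(+0.92) / 0.0592 = 31.1.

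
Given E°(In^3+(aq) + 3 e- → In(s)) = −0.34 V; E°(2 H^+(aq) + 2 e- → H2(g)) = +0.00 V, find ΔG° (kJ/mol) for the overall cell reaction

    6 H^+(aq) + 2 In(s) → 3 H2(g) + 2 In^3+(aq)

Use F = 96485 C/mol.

−197 kJ/mol

In the reaction as written H^+(aq) is reduced, so the 2H⁺/H₂ couple is the cathode and In³⁺/In is the anode.
E°cell = +0.00 − (−0.34) = +0.34 V; balancing electrons gives n = 6.
ΔG° = −nFE°cell = −(6)(96485)(+0.34) J/mol = −197 kJ/mol.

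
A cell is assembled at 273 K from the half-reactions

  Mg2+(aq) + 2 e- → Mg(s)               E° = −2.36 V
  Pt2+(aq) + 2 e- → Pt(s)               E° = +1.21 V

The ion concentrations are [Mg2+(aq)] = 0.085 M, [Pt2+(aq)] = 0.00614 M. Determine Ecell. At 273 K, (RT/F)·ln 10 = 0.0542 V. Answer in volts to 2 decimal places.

+3.54 V

Pt²⁺/Pt is reduced (cathode, E° = +1.21 V) and Mg²⁺/Mg is oxidized (anode).
E°cell = E°cat − E°an = +1.21 − (−2.36) = +3.57 V; n = 2.
Balancing gives Pt2+(aq) + Mg(s) → Pt(s) + Mg2+(aq); hence Q = [Mg2+(aq)] / [Pt2+(aq)] = 13.8 (log Q = 1.141).
By the Nernst equation, E = +3.57 − (0.0542/2)·(1.141) = +3.54 V.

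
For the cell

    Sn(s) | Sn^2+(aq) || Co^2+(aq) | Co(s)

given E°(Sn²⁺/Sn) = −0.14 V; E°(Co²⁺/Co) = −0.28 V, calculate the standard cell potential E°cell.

By convention the left-hand electrode in cell notation is the anode (oxidation) and the right-hand electrode is the cathode (reduction).
E°cell = E°(right) − E°(left) = −0.28 − (−0.14) = −0.14 V.
The negative sign shows that, as written, the cell would require an external voltage to drive the reaction.

−0.14 V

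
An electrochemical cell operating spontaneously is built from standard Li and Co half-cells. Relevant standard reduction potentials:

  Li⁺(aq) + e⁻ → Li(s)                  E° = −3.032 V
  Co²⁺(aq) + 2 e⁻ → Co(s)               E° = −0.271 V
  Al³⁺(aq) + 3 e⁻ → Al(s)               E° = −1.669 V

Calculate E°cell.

+2.761 V

Of the two couples in this cell, the one with the more positive reduction potential is reduced at the cathode: here that is Co²⁺/Co (−0.271 V); Li⁺/Li (−3.032 V) is the anode.
E°cell = E°(cathode) − E°(anode) = −0.271 − (−3.032) = +2.761 V.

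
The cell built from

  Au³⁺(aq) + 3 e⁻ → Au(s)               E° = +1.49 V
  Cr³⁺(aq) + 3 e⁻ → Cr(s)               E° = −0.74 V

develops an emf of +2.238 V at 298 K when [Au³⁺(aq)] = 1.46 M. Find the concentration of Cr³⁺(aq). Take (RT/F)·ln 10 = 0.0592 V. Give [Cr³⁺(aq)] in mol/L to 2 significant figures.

0.57 M

Au³⁺/Au is the cathode (higher E°); E°cell = +1.49 − (−0.74) = +2.23 V with n = 3.
Since E = E° − (0.0592/n)·log Q, log Q = n(E° − E)/0.0592 = −0.405.
The balanced reaction is Au³⁺(aq) + Cr(s) → Au(s) + Cr³⁺(aq), so Q = [Cr³⁺(aq)] / [Au³⁺(aq)].
Solving for the unknown gives log [Cr³⁺(aq)] = −0.241, so [Cr³⁺(aq)] ≈ 0.57 M.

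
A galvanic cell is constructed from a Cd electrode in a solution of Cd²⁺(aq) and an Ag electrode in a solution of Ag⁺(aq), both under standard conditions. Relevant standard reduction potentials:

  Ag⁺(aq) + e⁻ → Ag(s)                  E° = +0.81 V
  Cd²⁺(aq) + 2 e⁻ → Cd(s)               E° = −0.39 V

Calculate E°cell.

Of the two couples in this cell, the one with the more positive reduction potential is reduced at the cathode: here that is Ag⁺/Ag (+0.81 V); Cd²⁺/Cd (−0.39 V) is the anode.
E°cell = E°(cathode) − E°(anode) = +0.81 − (−0.39) = +1.20 V.

+1.20 V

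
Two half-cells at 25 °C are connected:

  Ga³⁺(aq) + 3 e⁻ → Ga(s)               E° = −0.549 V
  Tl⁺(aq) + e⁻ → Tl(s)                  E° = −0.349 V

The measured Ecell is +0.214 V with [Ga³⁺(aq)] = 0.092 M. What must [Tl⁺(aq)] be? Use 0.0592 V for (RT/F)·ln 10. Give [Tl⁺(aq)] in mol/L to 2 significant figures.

With Tl⁺/Tl at the cathode and Ga³⁺/Ga at the anode, E°cell = −0.349 − (−0.549) = +0.200 V (n = 3).
Since E = E° − (0.0592/n)·log Q, log Q = n(E° − E)/0.0592 = −0.709.
For 3 Tl⁺(aq) + Ga(s) → 3 Tl(s) + Ga³⁺(aq), the reaction quotient is Q = [Ga³⁺(aq)] / [Tl⁺(aq)]^3.
Substituting the known concentrations and solving, log [Tl⁺(aq)] = −0.109 and [Tl⁺(aq)] = 0.78 M.

0.78 M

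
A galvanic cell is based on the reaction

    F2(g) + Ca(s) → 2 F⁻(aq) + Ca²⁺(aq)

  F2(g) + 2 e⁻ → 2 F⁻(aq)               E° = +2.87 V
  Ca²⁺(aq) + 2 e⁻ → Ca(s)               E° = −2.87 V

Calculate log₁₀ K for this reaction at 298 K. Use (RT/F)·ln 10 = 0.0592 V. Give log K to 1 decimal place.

log K = 193.9

The F₂/F⁻ couple is reduced (cathode); E°cell = +2.87 − (−2.87) = +5.74 V with n = 2.
At equilibrium E = 0, so log K = nE°cell / 0.0592 = (2)(+5.74) / 0.0592 = 193.9.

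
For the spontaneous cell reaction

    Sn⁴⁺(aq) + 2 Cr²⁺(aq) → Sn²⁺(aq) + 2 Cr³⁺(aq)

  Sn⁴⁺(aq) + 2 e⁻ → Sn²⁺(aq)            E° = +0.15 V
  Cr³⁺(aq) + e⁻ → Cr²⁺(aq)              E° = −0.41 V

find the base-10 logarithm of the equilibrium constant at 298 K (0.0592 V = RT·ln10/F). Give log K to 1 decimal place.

log K = 18.9

The Sn⁴⁺/Sn²⁺ couple is reduced (cathode); E°cell = +0.15 − (−0.41) = +0.56 V with n = 2.
At equilibrium E = 0, so log K = nE°cell / 0.0592 = (2)(+0.56) / 0.0592 = 18.9.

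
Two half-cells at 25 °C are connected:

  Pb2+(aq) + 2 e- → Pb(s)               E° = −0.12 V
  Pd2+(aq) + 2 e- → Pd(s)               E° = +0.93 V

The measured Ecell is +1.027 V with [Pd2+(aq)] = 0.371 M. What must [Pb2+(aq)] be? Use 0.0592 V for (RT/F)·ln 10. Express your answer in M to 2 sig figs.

2.2 M

The Pd²⁺/Pd couple has the larger reduction potential, so it is the cathode: E°cell = +0.93 − (−0.12) = +1.05 V and n = 2.
Rearranging E = E° − (0.0592/n)·log Q gives log Q = 2(+1.05 − (+1.027))/0.0592 = 0.777.
Balancing electrons gives Pd2+(aq) + Pb(s) → Pd(s) + Pb2+(aq); thus Q = [Pb2+(aq)] / [Pd2+(aq)].
Solving for the unknown gives log [Pb2+(aq)] = 0.346, so [Pb2+(aq)] ≈ 2.2 M.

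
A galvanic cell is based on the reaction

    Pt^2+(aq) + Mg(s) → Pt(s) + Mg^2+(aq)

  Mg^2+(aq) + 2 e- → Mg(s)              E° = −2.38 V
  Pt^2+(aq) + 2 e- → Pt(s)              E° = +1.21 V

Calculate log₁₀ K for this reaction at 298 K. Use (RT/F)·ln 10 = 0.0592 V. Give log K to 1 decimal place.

The Pt²⁺/Pt couple is reduced (cathode); E°cell = +1.21 − (−2.38) = +3.59 V with n = 2.
At equilibrium E = 0, so log K = nE°cell / 0.0592 = (2)(+3.59) / 0.0592 = 121.3.

log K = 121.3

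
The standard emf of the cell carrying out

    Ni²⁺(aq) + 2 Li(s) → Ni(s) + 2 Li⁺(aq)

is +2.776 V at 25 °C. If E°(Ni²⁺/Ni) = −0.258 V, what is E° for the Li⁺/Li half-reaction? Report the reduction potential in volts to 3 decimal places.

−3.034 V

In the reaction as written the Ni²⁺/Ni couple is reduced (cathode) and Li⁺/Li is oxidized (anode), so E°cell = E°(Ni²⁺/Ni) − E°(Li⁺/Li).
E°(Li⁺/Li) = E°(cathode) − E°cell = −0.258 − (+2.776) = −3.034 V.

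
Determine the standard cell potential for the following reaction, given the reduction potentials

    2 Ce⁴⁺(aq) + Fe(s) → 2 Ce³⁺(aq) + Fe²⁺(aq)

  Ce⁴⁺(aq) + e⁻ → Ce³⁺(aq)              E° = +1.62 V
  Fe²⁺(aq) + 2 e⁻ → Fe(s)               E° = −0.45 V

+2.07 V

In the reaction as written, Ce⁴⁺(aq) is reduced (cathode) and Fe²⁺(aq) is produced by oxidation at the anode.
E°cell = E°(cathode) − E°(anode) = +1.62 − (−0.45) = +2.07 V.
The positive value indicates the reaction is spontaneous as written.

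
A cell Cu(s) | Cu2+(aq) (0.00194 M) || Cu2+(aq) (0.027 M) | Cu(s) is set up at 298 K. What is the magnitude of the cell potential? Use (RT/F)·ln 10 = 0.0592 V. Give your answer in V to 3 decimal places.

0.034 V

For a concentration cell E°cell = 0, since both electrodes use the same couple.
The compartment with the higher Cu2+(aq) concentration (0.027 M) acts as the cathode; ions are reduced there and produced at the dilute (0.00194 M) anode.
With n = 2, Ecell = −(0.0592/2)·log([dilute]/[conc]) = −(0.0592/2)·log(0.00194/0.027) = +0.034 V.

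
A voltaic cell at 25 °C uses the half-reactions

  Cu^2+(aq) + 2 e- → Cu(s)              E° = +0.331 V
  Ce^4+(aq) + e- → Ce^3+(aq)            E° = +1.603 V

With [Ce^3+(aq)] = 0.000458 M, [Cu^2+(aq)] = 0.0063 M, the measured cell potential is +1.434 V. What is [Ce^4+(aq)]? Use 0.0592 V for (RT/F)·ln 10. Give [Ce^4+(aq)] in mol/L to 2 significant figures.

0.020 M

With Ce⁴⁺/Ce³⁺ at the cathode and Cu²⁺/Cu at the anode, E°cell = +1.603 − (+0.331) = +1.272 V (n = 2).
Since E = E° − (0.0592/n)·log Q, log Q = n(E° − E)/0.0592 = −5.473.
For 2 Ce^4+(aq) + Cu(s) → 2 Ce^3+(aq) + Cu^2+(aq), the reaction quotient is Q = ([Ce^3+(aq)]^2·[Cu^2+(aq)]) / [Ce^4+(aq)]^2.
Solving for the unknown gives log [Ce^4+(aq)] = −1.703, so [Ce^4+(aq)] ≈ 0.020 M.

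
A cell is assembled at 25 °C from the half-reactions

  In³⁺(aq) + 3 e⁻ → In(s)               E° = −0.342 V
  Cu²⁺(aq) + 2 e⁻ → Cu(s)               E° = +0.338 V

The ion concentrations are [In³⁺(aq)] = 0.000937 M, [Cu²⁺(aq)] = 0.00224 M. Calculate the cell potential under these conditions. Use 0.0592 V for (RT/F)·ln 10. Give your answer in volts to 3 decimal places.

Since E°(Cu²⁺/Cu) > E°(In³⁺/In), Cu²⁺/Cu serves as the cathode.
E°cell = E°cat − E°an = +0.338 − (−0.342) = +0.680 V; n = 6.
For the overall reaction 3 Cu²⁺(aq) + 2 In(s) → 3 Cu(s) + 2 In³⁺(aq), Q = [In³⁺(aq)]^2 / [Cu²⁺(aq)]^3 = 78.1, giving log Q = 1.893.
E = E° − (0.0592/n)·log Q = +0.680 − (0.0592/6)(1.893) = +0.661 V.

+0.661 V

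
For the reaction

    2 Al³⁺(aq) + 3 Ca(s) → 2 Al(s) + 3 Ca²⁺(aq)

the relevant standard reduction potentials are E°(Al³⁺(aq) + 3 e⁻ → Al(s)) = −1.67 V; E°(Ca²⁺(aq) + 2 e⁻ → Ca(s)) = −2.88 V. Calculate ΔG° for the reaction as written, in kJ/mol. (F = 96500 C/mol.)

−701 kJ/mol

In the reaction as written Al³⁺(aq) is reduced, so the Al³⁺/Al couple is the cathode and Ca²⁺/Ca is the anode.
E°cell = −1.67 − (−2.88) = +1.21 V; balancing electrons gives n = 6.
ΔG° = −nFE°cell = −(6)(96500)(+1.21) J/mol = −701 kJ/mol.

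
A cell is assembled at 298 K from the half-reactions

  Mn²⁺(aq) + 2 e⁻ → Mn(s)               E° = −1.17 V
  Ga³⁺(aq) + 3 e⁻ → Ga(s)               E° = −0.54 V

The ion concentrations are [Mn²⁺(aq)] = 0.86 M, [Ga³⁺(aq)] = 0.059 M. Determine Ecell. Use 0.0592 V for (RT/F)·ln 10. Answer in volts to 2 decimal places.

Ga³⁺/Ga is reduced (cathode, E° = −0.54 V) and Mn²⁺/Mn is oxidized (anode).
E°cell = −0.54 − (−1.17) = +0.63 V, with n = 6 electrons transferred.
The balanced reaction is 2 Ga³⁺(aq) + 3 Mn(s) → 2 Ga(s) + 3 Mn²⁺(aq), so Q = [Mn²⁺(aq)]^3 / [Ga³⁺(aq)]^2 = 183 and log Q = 2.262.
E = E° − (0.0592/n)·log Q = +0.63 − (0.0592/6)(2.262) = +0.61 V.

+0.61 V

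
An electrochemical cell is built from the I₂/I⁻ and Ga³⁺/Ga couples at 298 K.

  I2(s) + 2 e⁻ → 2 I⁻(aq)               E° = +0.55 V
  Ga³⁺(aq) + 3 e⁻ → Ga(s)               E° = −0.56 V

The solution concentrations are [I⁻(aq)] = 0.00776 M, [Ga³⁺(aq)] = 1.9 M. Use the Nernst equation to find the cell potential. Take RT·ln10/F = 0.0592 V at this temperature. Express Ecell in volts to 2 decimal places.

+1.23 V

The I₂/I⁻ couple has the more positive E°, so it is the cathode; Ga³⁺/Ga is the anode.
E°cell = E°cat − E°an = +0.55 − (−0.56) = +1.11 V; n = 6.
Balancing gives 3 I2(s) + 2 Ga(s) → 6 I⁻(aq) + 2 Ga³⁺(aq); hence Q = [I⁻(aq)]^6·[Ga³⁺(aq)]^2 = 7.88×10^−13 (log Q = −12.103).
E = E° − (0.0592/n)·log Q = +1.11 − (0.0592/6)(−12.103) = +1.23 V.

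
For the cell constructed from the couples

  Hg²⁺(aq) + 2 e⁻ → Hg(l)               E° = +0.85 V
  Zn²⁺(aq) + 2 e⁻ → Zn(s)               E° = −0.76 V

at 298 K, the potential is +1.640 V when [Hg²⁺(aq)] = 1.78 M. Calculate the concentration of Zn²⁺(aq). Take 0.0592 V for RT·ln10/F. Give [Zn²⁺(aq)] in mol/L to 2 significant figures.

With Hg²⁺/Hg at the cathode and Zn²⁺/Zn at the anode, E°cell = +0.85 − (−0.76) = +1.61 V (n = 2).
Rearranging E = E° − (0.0592/n)·log Q gives log Q = 2(+1.61 − (+1.640))/0.0592 = −1.014.
The balanced reaction is Hg²⁺(aq) + Zn(s) → Hg(l) + Zn²⁺(aq), so Q = [Zn²⁺(aq)] / [Hg²⁺(aq)].
Substituting the known concentrations and solving, log [Zn²⁺(aq)] = −0.764 and [Zn²⁺(aq)] = 0.17 M.

0.17 M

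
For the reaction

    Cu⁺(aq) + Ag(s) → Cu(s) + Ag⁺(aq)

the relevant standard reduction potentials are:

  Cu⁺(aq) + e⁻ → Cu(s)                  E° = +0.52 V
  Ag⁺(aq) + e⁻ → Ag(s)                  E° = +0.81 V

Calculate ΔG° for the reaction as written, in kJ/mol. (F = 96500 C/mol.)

+28.0 kJ/mol

In the reaction as written Cu⁺(aq) is reduced, so the Cu⁺/Cu couple is the cathode and Ag⁺/Ag is the anode.
E°cell = +0.52 − (+0.81) = −0.29 V; balancing electrons gives n = 1.
ΔG° = −nFE°cell = −(1)(96500)(−0.29) J/mol = +28.0 kJ/mol.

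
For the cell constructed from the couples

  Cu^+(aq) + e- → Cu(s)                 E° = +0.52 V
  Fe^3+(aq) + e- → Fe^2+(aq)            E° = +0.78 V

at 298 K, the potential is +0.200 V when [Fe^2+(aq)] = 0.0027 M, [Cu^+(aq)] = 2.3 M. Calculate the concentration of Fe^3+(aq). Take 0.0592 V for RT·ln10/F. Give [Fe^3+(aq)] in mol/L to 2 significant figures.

The Fe³⁺/Fe²⁺ couple has the larger reduction potential, so it is the cathode: E°cell = +0.78 − (+0.52) = +0.26 V and n = 1.
From the Nernst equation, log Q = n(E° − E)/0.0592 = 1·(+0.26 − (+0.200))/0.0592 = 1.014.
For Fe^3+(aq) + Cu(s) → Fe^2+(aq) + Cu^+(aq), the reaction quotient is Q = ([Fe^2+(aq)]·[Cu^+(aq)]) / [Fe^3+(aq)].
Solving for the unknown gives log [Fe^3+(aq)] = −3.221, so [Fe^3+(aq)] ≈ 0.00060 M.

0.00060 M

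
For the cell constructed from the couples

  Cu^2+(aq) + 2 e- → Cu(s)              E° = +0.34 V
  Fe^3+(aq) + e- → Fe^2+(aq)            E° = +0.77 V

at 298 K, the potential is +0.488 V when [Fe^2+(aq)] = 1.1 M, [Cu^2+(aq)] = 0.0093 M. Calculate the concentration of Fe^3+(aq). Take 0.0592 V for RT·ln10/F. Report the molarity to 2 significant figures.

1.0 M

With Fe³⁺/Fe²⁺ at the cathode and Cu²⁺/Cu at the anode, E°cell = +0.77 − (+0.34) = +0.43 V (n = 2).
Rearranging E = E° − (0.0592/n)·log Q gives log Q = 2(+0.43 − (+0.488))/0.0592 = −1.959.
For 2 Fe^3+(aq) + Cu(s) → 2 Fe^2+(aq) + Cu^2+(aq), the reaction quotient is Q = ([Fe^2+(aq)]^2·[Cu^2+(aq)]) / [Fe^3+(aq)]^2.
Solving for the unknown gives log [Fe^3+(aq)] = 0.005, so [Fe^3+(aq)] ≈ 1.0 M.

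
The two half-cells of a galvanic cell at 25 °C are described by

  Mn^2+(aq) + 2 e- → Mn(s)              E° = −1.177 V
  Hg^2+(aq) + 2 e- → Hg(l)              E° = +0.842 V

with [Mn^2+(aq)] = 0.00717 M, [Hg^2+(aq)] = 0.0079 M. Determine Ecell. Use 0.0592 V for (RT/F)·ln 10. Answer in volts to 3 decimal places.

+2.020 V

Hg²⁺/Hg is reduced (cathode, E° = +0.842 V) and Mn²⁺/Mn is oxidized (anode).
E°cell = +0.842 − (−1.177) = +2.019 V, with n = 2 electrons transferred.
Balancing gives Hg^2+(aq) + Mn(s) → Hg(l) + Mn^2+(aq); hence Q = [Mn^2+(aq)] / [Hg^2+(aq)] = 0.908 (log Q = −0.042).
By the Nernst equation, E = +2.019 − (0.0592/2)·(−0.042) = +2.020 V.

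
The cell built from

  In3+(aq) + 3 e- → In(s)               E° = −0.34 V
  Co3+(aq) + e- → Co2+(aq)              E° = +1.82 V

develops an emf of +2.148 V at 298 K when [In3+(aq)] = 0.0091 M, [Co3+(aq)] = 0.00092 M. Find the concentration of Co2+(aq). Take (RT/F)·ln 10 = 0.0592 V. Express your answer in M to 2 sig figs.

0.0070 M

With Co³⁺/Co²⁺ at the cathode and In³⁺/In at the anode, E°cell = +1.82 − (−0.34) = +2.16 V (n = 3).
Rearranging E = E° − (0.0592/n)·log Q gives log Q = 3(+2.16 − (+2.148))/0.0592 = 0.608.
The balanced reaction is 3 Co3+(aq) + In(s) → 3 Co2+(aq) + In3+(aq), so Q = ([Co2+(aq)]^3·[In3+(aq)]) / [Co3+(aq)]^3.
Isolating [Co2+(aq)] in Q = 10^{0.608} yields log [Co2+(aq)] = −2.153, i.e. 0.0070 M.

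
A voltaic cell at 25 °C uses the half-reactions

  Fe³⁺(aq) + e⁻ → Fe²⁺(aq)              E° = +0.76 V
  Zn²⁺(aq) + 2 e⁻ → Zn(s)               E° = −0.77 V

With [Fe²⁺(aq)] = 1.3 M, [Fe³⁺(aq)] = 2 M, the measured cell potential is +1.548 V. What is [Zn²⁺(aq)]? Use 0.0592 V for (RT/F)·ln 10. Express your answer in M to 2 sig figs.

0.58 M

With Fe³⁺/Fe²⁺ at the cathode and Zn²⁺/Zn at the anode, E°cell = +0.76 − (−0.77) = +1.53 V (n = 2).
Rearranging E = E° − (0.0592/n)·log Q gives log Q = 2(+1.53 − (+1.548))/0.0592 = −0.608.
The balanced reaction is 2 Fe³⁺(aq) + Zn(s) → 2 Fe²⁺(aq) + Zn²⁺(aq), so Q = ([Fe²⁺(aq)]^2·[Zn²⁺(aq)]) / [Fe³⁺(aq)]^2.
Isolating [Zn²⁺(aq)] in Q = 10^{−0.608} yields log [Zn²⁺(aq)] = −0.234, i.e. 0.58 M.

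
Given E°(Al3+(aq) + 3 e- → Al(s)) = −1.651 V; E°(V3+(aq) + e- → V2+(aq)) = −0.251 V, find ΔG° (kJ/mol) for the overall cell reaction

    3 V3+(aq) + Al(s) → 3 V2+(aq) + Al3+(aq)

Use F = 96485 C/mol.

−405 kJ/mol

In the reaction as written V3+(aq) is reduced, so the V³⁺/V²⁺ couple is the cathode and Al³⁺/Al is the anode.
E°cell = −0.251 − (−1.651) = +1.400 V; balancing electrons gives n = 3.
ΔG° = −nFE°cell = −(3)(96485)(+1.400) J/mol = −405 kJ/mol.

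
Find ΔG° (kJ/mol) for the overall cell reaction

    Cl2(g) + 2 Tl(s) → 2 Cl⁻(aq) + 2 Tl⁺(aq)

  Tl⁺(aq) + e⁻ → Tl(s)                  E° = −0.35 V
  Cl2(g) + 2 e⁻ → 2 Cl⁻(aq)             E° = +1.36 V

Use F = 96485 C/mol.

−330 kJ/mol

In the reaction as written Cl2(g) is reduced, so the Cl₂/Cl⁻ couple is the cathode and Tl⁺/Tl is the anode.
E°cell = +1.36 − (−0.35) = +1.71 V; balancing electrons gives n = 2.
ΔG° = −nFE°cell = −(2)(96485)(+1.71) J/mol = −330 kJ/mol.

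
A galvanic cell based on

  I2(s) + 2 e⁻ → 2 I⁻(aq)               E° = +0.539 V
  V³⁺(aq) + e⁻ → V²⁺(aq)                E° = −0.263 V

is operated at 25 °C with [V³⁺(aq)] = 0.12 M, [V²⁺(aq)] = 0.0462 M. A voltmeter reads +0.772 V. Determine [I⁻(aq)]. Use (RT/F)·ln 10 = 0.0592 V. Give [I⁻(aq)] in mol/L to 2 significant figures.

The I₂/I⁻ couple has the larger reduction potential, so it is the cathode: E°cell = +0.539 − (−0.263) = +0.802 V and n = 2.
From the Nernst equation, log Q = n(E° − E)/0.0592 = 2·(+0.802 − (+0.772))/0.0592 = 1.014.
For I2(s) + 2 V²⁺(aq) → 2 I⁻(aq) + 2 V³⁺(aq), the reaction quotient is Q = ([I⁻(aq)]^2·[V³⁺(aq)]^2) / [V²⁺(aq)]^2.
Isolating [I⁻(aq)] in Q = 10^{1.014} yields log [I⁻(aq)] = 0.092, i.e. 1.2 M.

1.2 M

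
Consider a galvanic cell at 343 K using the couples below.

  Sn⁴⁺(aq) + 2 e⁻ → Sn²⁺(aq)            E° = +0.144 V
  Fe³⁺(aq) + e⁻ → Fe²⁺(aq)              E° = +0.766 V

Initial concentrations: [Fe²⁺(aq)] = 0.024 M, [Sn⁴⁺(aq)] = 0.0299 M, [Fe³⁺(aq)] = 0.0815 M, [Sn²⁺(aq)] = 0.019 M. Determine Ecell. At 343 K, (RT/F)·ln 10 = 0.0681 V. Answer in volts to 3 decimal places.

The Fe³⁺/Fe²⁺ couple has the more positive E°, so it is the cathode; Sn⁴⁺/Sn²⁺ is the anode.
E°cell = +0.766 − (+0.144) = +0.622 V, with n = 2 electrons transferred.
The balanced reaction is 2 Fe³⁺(aq) + Sn²⁺(aq) → 2 Fe²⁺(aq) + Sn⁴⁺(aq), so Q = ([Fe²⁺(aq)]^2·[Sn⁴⁺(aq)]) / ([Fe³⁺(aq)]^2·[Sn²⁺(aq)]) = 0.136 and log Q = −0.865.
By the Nernst equation, E = +0.622 − (0.0681/2)·(−0.865) = +0.651 V.

+0.651 V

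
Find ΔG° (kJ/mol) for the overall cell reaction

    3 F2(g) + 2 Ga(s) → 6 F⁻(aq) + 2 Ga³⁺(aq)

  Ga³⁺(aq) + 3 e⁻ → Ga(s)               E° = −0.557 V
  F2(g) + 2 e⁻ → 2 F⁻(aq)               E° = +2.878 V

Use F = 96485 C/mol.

−1989 kJ/mol

In the reaction as written F2(g) is reduced, so the F₂/F⁻ couple is the cathode and Ga³⁺/Ga is the anode.
E°cell = +2.878 − (−0.557) = +3.435 V; balancing electrons gives n = 6.
ΔG° = −nFE°cell = −(6)(96485)(+3.435) J/mol = −1989 kJ/mol.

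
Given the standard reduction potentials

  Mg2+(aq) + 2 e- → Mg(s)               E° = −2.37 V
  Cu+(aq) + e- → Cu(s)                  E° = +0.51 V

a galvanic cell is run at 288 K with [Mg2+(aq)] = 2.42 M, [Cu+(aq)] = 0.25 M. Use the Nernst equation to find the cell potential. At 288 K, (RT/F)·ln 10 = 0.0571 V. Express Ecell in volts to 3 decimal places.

+2.835 V

The Cu⁺/Cu couple has the more positive E°, so it is the cathode; Mg²⁺/Mg is the anode.
E°cell = E°cat − E°an = +0.51 − (−2.37) = +2.88 V; n = 2.
Balancing gives 2 Cu+(aq) + Mg(s) → 2 Cu(s) + Mg2+(aq); hence Q = [Mg2+(aq)] / [Cu+(aq)]^2 = 38.7 (log Q = 1.588).
E = E° − (0.0571/n)·log Q = +2.88 − (0.0571/2)(1.588) = +2.835 V.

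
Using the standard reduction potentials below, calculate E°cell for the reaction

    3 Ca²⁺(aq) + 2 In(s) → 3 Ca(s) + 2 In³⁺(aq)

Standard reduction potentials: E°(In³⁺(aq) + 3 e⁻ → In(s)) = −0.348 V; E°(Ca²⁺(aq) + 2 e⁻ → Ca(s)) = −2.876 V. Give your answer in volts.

In the reaction as written, Ca²⁺(aq) is reduced (cathode) and In³⁺(aq) is produced by oxidation at the anode.
E°cell = E°(cathode) − E°(anode) = −2.876 − (−0.348) = −2.528 V.

−2.528 V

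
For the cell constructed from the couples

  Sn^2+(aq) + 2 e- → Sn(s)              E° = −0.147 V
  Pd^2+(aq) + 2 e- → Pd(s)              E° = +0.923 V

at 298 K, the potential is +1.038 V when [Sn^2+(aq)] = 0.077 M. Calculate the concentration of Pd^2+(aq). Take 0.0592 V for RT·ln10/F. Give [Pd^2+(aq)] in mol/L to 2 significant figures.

The Pd²⁺/Pd couple has the larger reduction potential, so it is the cathode: E°cell = +0.923 − (−0.147) = +1.070 V and n = 2.
From the Nernst equation, log Q = n(E° − E)/0.0592 = 2·(+1.070 − (+1.038))/0.0592 = 1.081.
For Pd^2+(aq) + Sn(s) → Pd(s) + Sn^2+(aq), the reaction quotient is Q = [Sn^2+(aq)] / [Pd^2+(aq)].
Isolating [Pd^2+(aq)] in Q = 10^{1.081} yields log [Pd^2+(aq)] = −2.195, i.e. 0.0064 M.

0.0064 M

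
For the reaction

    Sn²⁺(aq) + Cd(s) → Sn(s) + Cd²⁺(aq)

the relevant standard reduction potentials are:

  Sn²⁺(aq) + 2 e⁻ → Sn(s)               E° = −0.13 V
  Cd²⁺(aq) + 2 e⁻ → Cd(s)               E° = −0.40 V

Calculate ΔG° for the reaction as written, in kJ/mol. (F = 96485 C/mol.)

−52.1 kJ/mol

In the reaction as written Sn²⁺(aq) is reduced, so the Sn²⁺/Sn couple is the cathode and Cd²⁺/Cd is the anode.
E°cell = −0.13 − (−0.40) = +0.27 V; balancing electrons gives n = 2.
ΔG° = −nFE°cell = −(2)(96485)(+0.27) J/mol = −52.1 kJ/mol.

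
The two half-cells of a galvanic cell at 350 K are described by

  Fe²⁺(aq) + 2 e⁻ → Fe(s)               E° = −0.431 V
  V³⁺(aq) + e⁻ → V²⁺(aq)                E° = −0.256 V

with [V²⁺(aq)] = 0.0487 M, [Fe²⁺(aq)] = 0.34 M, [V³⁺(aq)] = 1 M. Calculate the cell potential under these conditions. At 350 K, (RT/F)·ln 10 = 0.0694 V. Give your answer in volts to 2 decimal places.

+0.28 V

The V³⁺/V²⁺ couple has the more positive E°, so it is the cathode; Fe²⁺/Fe is the anode.
E°cell = −0.256 − (−0.431) = +0.175 V, with n = 2 electrons transferred.
The balanced reaction is 2 V³⁺(aq) + Fe(s) → 2 V²⁺(aq) + Fe²⁺(aq), so Q = ([V²⁺(aq)]^2·[Fe²⁺(aq)]) / [V³⁺(aq)]^2 = 0.000806 and log Q = −3.093.
E = E° − (0.0694/n)·log Q = +0.175 − (0.0694/2)(−3.093) = +0.28 V.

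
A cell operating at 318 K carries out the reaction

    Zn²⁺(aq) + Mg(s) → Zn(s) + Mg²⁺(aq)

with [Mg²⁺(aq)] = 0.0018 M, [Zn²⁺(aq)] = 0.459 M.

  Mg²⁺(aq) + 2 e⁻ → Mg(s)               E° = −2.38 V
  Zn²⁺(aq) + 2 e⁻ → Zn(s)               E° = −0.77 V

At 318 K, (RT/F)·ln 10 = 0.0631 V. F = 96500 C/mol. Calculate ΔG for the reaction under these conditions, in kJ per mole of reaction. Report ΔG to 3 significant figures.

−325 kJ/mol

With Zn²⁺/Zn reduced at the cathode, E°cell = −0.77 − (−2.38) = +1.61 V and n = 2.
The reaction quotient is [Mg²⁺(aq)] / [Zn²⁺(aq)] = 0.00392; by Nernst, E = +1.61 − (0.0631/2)(−2.407) = +1.6859 V.
Finally ΔG = −nFE = −(2)(96500 C/mol)(+1.6859 V) = −325 kJ/mol.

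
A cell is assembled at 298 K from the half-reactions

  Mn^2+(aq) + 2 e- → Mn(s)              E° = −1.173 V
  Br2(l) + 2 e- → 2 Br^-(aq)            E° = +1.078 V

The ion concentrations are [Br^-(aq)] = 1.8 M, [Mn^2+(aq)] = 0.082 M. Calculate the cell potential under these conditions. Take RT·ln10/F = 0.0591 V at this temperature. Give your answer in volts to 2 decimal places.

The Br₂/Br⁻ couple has the more positive E°, so it is the cathode; Mn²⁺/Mn is the anode.
The standard potential is +1.078 − (−1.173) = +2.251 V and the balanced reaction transfers n = 2 electrons.
For the overall reaction Br2(l) + Mn(s) → 2 Br^-(aq) + Mn^2+(aq), Q = [Br^-(aq)]^2·[Mn^2+(aq)] = 0.266, giving log Q = −0.576.
By the Nernst equation, E = +2.251 − (0.0591/2)·(−0.576) = +2.27 V.

+2.27 V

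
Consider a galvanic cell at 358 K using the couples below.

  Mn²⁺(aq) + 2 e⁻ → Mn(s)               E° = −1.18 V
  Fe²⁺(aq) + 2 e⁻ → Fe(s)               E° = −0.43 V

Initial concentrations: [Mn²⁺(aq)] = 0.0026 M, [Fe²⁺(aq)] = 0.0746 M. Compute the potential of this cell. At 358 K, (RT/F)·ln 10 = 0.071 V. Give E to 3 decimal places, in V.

+0.802 V

The Fe²⁺/Fe couple has the more positive E°, so it is the cathode; Mn²⁺/Mn is the anode.
The standard potential is −0.43 − (−1.18) = +0.75 V and the balanced reaction transfers n = 2 electrons.
Balancing gives Fe²⁺(aq) + Mn(s) → Fe(s) + Mn²⁺(aq); hence Q = [Mn²⁺(aq)] / [Fe²⁺(aq)] = 0.0349 (log Q = −1.458).
Applying E = E° − (RT ln10/nF)·log Q gives +0.75 − (0.071/2)(−1.458) = +0.802 V.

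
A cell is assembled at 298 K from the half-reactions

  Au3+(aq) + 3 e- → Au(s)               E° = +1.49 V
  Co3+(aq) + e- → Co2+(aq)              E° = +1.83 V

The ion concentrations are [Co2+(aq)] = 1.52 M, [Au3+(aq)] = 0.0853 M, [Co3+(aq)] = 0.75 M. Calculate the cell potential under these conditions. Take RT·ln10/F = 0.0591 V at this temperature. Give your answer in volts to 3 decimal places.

Since E°(Co³⁺/Co²⁺) > E°(Au³⁺/Au), Co³⁺/Co²⁺ serves as the cathode.
The standard potential is +1.83 − (+1.49) = +0.34 V and the balanced reaction transfers n = 3 electrons.
The balanced reaction is 3 Co3+(aq) + Au(s) → 3 Co2+(aq) + Au3+(aq), so Q = ([Co2+(aq)]^3·[Au3+(aq)]) / [Co3+(aq)]^3 = 0.71 and log Q = −0.149.
E = E° − (0.0591/n)·log Q = +0.34 − (0.0591/3)(−0.149) = +0.343 V.

+0.343 V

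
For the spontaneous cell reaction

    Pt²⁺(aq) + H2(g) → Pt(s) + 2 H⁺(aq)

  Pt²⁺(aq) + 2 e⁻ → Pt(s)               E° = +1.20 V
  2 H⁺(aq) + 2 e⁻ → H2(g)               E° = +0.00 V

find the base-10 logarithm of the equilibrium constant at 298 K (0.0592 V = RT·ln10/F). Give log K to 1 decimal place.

log K = 40.5

The Pt²⁺/Pt couple is reduced (cathode); E°cell = +1.20 − (+0.00) = +1.20 V with n = 2.
At equilibrium E = 0, so log K = nE°cell / 0.0592 = (2)(+1.20) / 0.0592 = 40.5.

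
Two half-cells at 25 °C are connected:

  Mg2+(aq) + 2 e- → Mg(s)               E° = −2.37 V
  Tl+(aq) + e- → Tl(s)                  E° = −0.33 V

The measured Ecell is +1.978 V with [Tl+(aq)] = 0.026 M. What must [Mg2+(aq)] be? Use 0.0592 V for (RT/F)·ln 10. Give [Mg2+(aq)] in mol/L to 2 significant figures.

0.084 M

The Tl⁺/Tl couple has the larger reduction potential, so it is the cathode: E°cell = −0.33 − (−2.37) = +2.04 V and n = 2.
Rearranging E = E° − (0.0592/n)·log Q gives log Q = 2(+2.04 − (+1.978))/0.0592 = 2.095.
For 2 Tl+(aq) + Mg(s) → 2 Tl(s) + Mg2+(aq), the reaction quotient is Q = [Mg2+(aq)] / [Tl+(aq)]^2.
Substituting the known concentrations and solving, log [Mg2+(aq)] = −1.075 and [Mg2+(aq)] = 0.084 M.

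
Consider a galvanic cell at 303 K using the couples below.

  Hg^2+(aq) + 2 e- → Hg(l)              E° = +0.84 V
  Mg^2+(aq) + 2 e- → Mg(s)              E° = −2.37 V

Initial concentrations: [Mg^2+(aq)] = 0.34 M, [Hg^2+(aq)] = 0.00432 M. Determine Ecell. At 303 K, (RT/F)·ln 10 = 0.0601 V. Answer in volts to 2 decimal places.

+3.15 V

Hg²⁺/Hg is reduced (cathode, E° = +0.84 V) and Mg²⁺/Mg is oxidized (anode).
E°cell = E°cat − E°an = +0.84 − (−2.37) = +3.21 V; n = 2.
The balanced reaction is Hg^2+(aq) + Mg(s) → Hg(l) + Mg^2+(aq), so Q = [Mg^2+(aq)] / [Hg^2+(aq)] = 78.7 and log Q = 1.896.
By the Nernst equation, E = +3.21 − (0.0601/2)·(1.896) = +3.15 V.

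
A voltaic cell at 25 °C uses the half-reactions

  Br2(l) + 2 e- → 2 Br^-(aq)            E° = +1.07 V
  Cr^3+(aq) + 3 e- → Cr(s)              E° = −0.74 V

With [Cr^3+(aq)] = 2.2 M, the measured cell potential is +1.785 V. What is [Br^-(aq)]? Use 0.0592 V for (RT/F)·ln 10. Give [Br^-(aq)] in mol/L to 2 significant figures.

Br₂/Br⁻ is the cathode (higher E°); E°cell = +1.07 − (−0.74) = +1.81 V with n = 6.
Since E = E° − (0.0592/n)·log Q, log Q = n(E° − E)/0.0592 = 2.534.
For 3 Br2(l) + 2 Cr(s) → 6 Br^-(aq) + 2 Cr^3+(aq), the reaction quotient is Q = [Br^-(aq)]^6·[Cr^3+(aq)]^2.
Substituting the known concentrations and solving, log [Br^-(aq)] = 0.308 and [Br^-(aq)] = 2.0 M.

2.0 M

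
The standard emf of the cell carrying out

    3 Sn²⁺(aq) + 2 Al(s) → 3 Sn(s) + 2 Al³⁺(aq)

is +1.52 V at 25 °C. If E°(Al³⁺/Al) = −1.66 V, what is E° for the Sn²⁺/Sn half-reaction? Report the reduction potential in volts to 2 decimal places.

In the reaction as written the Sn²⁺/Sn couple is reduced (cathode) and Al³⁺/Al is oxidized (anode), so E°cell = E°(Sn²⁺/Sn) − E°(Al³⁺/Al).
E°(Sn²⁺/Sn) = E°cell + E°(anode) = +1.52 + (−1.66) = −0.14 V.

−0.14 V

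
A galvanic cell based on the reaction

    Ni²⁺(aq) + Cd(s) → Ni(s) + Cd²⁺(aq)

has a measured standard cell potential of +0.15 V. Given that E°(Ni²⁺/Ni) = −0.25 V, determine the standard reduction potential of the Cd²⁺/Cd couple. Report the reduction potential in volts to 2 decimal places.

In the reaction as written the Ni²⁺/Ni couple is reduced (cathode) and Cd²⁺/Cd is oxidized (anode), so E°cell = E°(Ni²⁺/Ni) − E°(Cd²⁺/Cd).
E°(Cd²⁺/Cd) = E°(cathode) − E°cell = −0.25 − (+0.15) = −0.40 V.

−0.40 V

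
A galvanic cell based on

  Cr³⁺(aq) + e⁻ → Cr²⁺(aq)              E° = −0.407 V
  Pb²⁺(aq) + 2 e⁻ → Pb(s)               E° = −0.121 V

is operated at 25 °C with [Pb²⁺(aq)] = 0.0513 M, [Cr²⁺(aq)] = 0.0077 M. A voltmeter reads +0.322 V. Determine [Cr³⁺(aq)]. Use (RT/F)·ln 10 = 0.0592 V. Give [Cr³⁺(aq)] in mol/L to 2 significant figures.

0.00043 M

The Pb²⁺/Pb couple has the larger reduction potential, so it is the cathode: E°cell = −0.121 − (−0.407) = +0.286 V and n = 2.
Since E = E° − (0.0592/n)·log Q, log Q = n(E° − E)/0.0592 = −1.216.
Balancing electrons gives Pb²⁺(aq) + 2 Cr²⁺(aq) → Pb(s) + 2 Cr³⁺(aq); thus Q = [Cr³⁺(aq)]^2 / ([Pb²⁺(aq)]·[Cr²⁺(aq)]^2).
Isolating [Cr³⁺(aq)] in Q = 10^{−1.216} yields log [Cr³⁺(aq)] = −3.366, i.e. 0.00043 M.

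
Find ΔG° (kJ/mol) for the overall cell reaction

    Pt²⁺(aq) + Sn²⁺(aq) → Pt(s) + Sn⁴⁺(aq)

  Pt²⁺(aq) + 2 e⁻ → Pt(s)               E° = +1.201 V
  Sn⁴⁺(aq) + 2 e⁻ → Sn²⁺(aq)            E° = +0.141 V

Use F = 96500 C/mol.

In the reaction as written Pt²⁺(aq) is reduced, so the Pt²⁺/Pt couple is the cathode and Sn⁴⁺/Sn²⁺ is the anode.
E°cell = +1.201 − (+0.141) = +1.060 V; balancing electrons gives n = 2.
ΔG° = −nFE°cell = −(2)(96500)(+1.060) J/mol = −205 kJ/mol.

−205 kJ/mol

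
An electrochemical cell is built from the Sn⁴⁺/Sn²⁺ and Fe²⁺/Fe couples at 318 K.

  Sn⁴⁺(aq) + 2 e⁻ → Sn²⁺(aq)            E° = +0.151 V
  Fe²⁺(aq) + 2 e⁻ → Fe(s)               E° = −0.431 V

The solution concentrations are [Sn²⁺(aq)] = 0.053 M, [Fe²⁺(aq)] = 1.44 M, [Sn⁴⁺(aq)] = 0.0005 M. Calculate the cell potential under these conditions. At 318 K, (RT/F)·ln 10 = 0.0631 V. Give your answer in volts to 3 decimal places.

Since E°(Sn⁴⁺/Sn²⁺) > E°(Fe²⁺/Fe), Sn⁴⁺/Sn²⁺ serves as the cathode.
E°cell = +0.151 − (−0.431) = +0.582 V, with n = 2 electrons transferred.
Balancing gives Sn⁴⁺(aq) + Fe(s) → Sn²⁺(aq) + Fe²⁺(aq); hence Q = ([Sn²⁺(aq)]·[Fe²⁺(aq)]) / [Sn⁴⁺(aq)] = 153 (log Q = 2.184).
Applying E = E° − (RT ln10/nF)·log Q gives +0.582 − (0.0631/2)(2.184) = +0.513 V.

+0.513 V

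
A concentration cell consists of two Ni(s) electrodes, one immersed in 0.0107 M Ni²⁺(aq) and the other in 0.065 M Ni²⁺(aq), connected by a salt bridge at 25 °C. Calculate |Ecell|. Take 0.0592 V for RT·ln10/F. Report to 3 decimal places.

For a concentration cell E°cell = 0, since both electrodes use the same couple.
The compartment with the higher Ni²⁺(aq) concentration (0.065 M) acts as the cathode; ions are reduced there and produced at the dilute (0.0107 M) anode.
With n = 2, Ecell = −(0.0592/2)·log([dilute]/[conc]) = −(0.0592/2)·log(0.0107/0.065) = +0.023 V.

0.023 V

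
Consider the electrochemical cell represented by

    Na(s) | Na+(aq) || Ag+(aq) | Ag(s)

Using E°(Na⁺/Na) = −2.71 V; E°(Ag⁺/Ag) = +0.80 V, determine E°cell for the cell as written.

By convention the left-hand electrode in cell notation is the anode (oxidation) and the right-hand electrode is the cathode (reduction).
E°cell = E°(right) − E°(left) = +0.80 − (−2.71) = +3.51 V.

+3.51 V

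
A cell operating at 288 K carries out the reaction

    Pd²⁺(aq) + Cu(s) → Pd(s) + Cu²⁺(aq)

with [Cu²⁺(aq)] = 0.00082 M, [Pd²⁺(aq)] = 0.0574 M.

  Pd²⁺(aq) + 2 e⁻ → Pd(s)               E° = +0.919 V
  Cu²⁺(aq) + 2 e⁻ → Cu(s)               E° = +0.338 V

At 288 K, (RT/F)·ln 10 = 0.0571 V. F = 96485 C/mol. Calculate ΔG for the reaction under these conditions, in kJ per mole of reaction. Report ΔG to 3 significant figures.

−122 kJ/mol

The standard cell potential is +0.919 − (+0.338) = +0.581 V, with n = 2 electrons in the balanced equation.
Q = [Cu²⁺(aq)] / [Pd²⁺(aq)] = 0.0143, so log Q = −1.845 and E = +0.581 − (0.0571/2)(−1.845) = +0.6337 V.
Finally ΔG = −nFE = −(2)(96485 C/mol)(+0.6337 V) = −122 kJ/mol.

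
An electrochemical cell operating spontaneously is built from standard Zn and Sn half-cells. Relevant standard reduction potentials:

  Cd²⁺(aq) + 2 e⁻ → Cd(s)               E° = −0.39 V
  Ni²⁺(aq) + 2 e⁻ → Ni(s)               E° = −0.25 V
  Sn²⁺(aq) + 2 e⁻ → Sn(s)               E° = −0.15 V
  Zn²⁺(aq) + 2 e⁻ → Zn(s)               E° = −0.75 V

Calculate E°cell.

The Sn²⁺/Sn couple has the higher E°, so Sn ion is reduced (cathode) and Zn is oxidized (anode).
E°cell = E°(cathode) − E°(anode) = −0.15 − (−0.75) = +0.60 V.

+0.60 V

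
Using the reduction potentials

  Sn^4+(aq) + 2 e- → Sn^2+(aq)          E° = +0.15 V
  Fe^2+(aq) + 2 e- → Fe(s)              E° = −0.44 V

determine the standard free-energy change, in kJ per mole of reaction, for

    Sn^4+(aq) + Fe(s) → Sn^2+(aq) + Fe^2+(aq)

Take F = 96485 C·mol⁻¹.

−114 kJ/mol

In the reaction as written Sn^4+(aq) is reduced, so the Sn⁴⁺/Sn²⁺ couple is the cathode and Fe²⁺/Fe is the anode.
E°cell = +0.15 − (−0.44) = +0.59 V; balancing electrons gives n = 2.
ΔG° = −nFE°cell = −(2)(96485)(+0.59) J/mol = −114 kJ/mol.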